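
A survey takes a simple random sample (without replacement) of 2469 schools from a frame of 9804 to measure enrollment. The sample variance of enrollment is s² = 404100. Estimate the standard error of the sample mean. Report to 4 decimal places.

11.0658

Under SRS without replacement, Var(ȳ) = (1 − f)·s²/n with f = n/N = 2469/9804 = 0.25183599.
Var(ȳ) = (1 − 0.25183599)·404100/2469 = 0.74816401·163.6695 = 122.45163.
SE(ȳ) = √(122.45163) = 11.0658.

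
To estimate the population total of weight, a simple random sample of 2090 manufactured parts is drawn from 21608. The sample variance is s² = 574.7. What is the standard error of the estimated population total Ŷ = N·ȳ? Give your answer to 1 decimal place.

Var(Ŷ) = N²·Var(ȳ) = N²·(1 − n/N)·s²/n.
f = 2090/21608 = 0.09672344; Var(ȳ) = 0.90327656·574.7/2090 = 0.24837945.
Var(Ŷ) = 21608² · 0.24837945 = 1.1596977 × 10^8.
SE(Ŷ) = √(1.1596977 × 10^8) = 10768.9.

10768.9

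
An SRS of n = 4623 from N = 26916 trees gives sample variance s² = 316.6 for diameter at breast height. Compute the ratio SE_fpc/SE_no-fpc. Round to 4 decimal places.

0.9101

f = n/N = 4623/26916 = 0.17175658.
SE_no-fpc = √(s²/n) = 0.26169385; SE_fpc = √((1−f)s²/n) = 0.23816202.
Ratio = √(1−f) = 0.91007880.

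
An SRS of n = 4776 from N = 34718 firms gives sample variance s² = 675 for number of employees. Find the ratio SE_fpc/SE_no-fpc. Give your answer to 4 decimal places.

0.9287

f = n/N = 4776/34718 = 0.13756553.
SE_no-fpc = √(s²/n) = 0.37594103; SE_fpc = √((1−f)s²/n) = 0.34912647.
Ratio = √(1−f) = 0.92867350.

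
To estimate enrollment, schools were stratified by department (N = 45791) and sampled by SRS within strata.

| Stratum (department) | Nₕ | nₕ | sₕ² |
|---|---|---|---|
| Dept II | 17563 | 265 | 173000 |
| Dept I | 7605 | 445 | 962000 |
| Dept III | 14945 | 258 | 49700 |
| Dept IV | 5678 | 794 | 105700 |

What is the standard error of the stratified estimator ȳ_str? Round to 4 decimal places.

13.1397

Var(ȳ_str) = Σₕ Wₕ²(1 − fₕ)sₕ²/nₕ with Wₕ = Nₕ/N, N = 45791.
Dept II: Wₕ = 0.38354699; term = 0.38354699²·(1 − 0.01508854)·173000/265 = 94.587679.
Dept I: Wₕ = 0.16608067; term = 0.16608067²·(1 − 0.05851414)·962000/445 = 56.139307.
Dept III: Wₕ = 0.32637418; term = 0.32637418²·(1 − 0.01726330)·49700/258 = 20.165335.
Dept IV: Wₕ = 0.12399817; term = 0.12399817²·(1 − 0.13983797)·105700/794 = 1.7606185.
Sum = 172.65294.
SE = √(172.65294) = 13.1397.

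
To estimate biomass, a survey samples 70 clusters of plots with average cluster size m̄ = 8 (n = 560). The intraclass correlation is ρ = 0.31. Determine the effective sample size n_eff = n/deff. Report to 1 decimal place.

deff = 1 + (8 − 1)·0.31 = 1 + 2.17 = 3.17.
n_eff = 560 / 3.17 = 176.7.

176.7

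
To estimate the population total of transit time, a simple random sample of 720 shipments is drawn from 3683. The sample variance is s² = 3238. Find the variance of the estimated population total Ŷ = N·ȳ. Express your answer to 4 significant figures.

Var(Ŷ) = N²·Var(ȳ) = N²·(1 − n/N)·s²/n.
f = 720/3683 = 0.19549280; Var(ȳ) = 0.80450720·3238/720 = 3.6180476.
Var(Ŷ) = 3683² · 3.6180476 = 4.9076967 × 10^7.

4.908 × 10^7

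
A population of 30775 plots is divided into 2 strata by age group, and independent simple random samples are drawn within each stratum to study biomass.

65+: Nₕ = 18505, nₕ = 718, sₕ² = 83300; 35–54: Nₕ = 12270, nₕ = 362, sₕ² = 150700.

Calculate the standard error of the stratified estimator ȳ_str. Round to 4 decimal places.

Var(ȳ_str) = Σₕ Wₕ²(1 − fₕ)sₕ²/nₕ with Wₕ = Nₕ/N, N = 30775.
65+: Wₕ = 0.60129976; term = 0.60129976²·(1 − 0.03880032)·83300/718 = 40.319601.
35–54: Wₕ = 0.39870024; term = 0.39870024²·(1 − 0.02950285)·150700/362 = 64.223201.
Sum = 104.5428.
SE = √(104.5428) = 10.2246.

10.2246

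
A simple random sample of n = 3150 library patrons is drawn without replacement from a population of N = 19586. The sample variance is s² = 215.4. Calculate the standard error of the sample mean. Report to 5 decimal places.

0.23955

Under SRS without replacement, Var(ȳ) = (1 − f)·s²/n with f = n/N = 3150/19586 = 0.16082916.
Var(ȳ) = (1 − 0.16082916)·215.4/3150 = 0.83917084·0.068380952 = 0.057383301.
SE(ȳ) = √(0.057383301) = 0.23955.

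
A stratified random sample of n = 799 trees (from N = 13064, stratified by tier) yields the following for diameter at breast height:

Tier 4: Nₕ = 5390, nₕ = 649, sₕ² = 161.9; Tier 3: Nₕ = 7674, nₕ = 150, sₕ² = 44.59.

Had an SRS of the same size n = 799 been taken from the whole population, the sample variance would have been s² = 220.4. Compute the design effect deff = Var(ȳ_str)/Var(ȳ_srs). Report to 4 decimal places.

0.5326

Var(ȳ_str) = Σ Wₕ²(1−fₕ)sₕ²/nₕ with Wₕ = Nₕ/13064:
  Tier 4: (5390/13064)²·(1−649/5390)·161.9/649 = 0.037351541
  Tier 3: (7674/13064)²·(1−150/7674)·44.59/150 = 0.10056907
  → Var(ȳ_str) = 0.13792061.
Var(ȳ_srs) = (1 − 799/13064)·220.4/799 = 0.25897402.
deff = 0.13792061 / 0.25897402 = 0.5326.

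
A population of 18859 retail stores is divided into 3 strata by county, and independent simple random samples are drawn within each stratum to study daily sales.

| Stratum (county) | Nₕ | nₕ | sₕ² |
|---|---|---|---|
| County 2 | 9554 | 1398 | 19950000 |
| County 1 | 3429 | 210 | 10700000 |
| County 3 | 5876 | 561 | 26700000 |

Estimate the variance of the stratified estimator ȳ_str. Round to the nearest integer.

Var(ȳ_str) = Σₕ Wₕ²(1 − fₕ)sₕ²/nₕ with Wₕ = Nₕ/N, N = 18859.
County 2: Wₕ = 0.50660162; term = 0.50660162²·(1 − 0.14632615)·19950000/1398 = 3126.5175.
County 1: Wₕ = 0.18182300; term = 0.18182300²·(1 − 0.06124234)·10700000/210 = 1581.3049.
County 3: Wₕ = 0.31157538; term = 0.31157538²·(1 − 0.09547311)·26700000/561 = 4179.2287.
Sum = 8887.0511.

8887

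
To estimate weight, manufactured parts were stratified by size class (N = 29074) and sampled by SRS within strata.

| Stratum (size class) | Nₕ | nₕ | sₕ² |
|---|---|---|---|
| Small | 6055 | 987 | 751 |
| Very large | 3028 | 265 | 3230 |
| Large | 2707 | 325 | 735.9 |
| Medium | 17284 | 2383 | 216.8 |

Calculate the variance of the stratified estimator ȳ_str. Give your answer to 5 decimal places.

0.19325

Var(ȳ_str) = Σₕ Wₕ²(1 − fₕ)sₕ²/nₕ with Wₕ = Nₕ/N, N = 29074.
Small: Wₕ = 0.20826168; term = 0.20826168²·(1 − 0.16300578)·751/987 = 0.027622563.
Very large: Wₕ = 0.10414804; term = 0.10414804²·(1 − 0.08751651)·3230/265 = 0.12063792.
Large: Wₕ = 0.09310724; term = 0.09310724²·(1 − 0.12005911)·735.9/325 = 0.017272527.
Medium: Wₕ = 0.59448304; term = 0.59448304²·(1 − 0.13787318)·216.8/2383 = 0.027719496.
Sum = 0.19325251.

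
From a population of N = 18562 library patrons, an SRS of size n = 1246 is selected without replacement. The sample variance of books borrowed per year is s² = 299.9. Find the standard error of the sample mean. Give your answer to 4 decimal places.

Under SRS without replacement, Var(ȳ) = (1 − f)·s²/n with f = n/N = 1246/18562 = 0.06712639.
Var(ȳ) = (1 − 0.06712639)·299.9/1246 = 0.93287361·0.24069021 = 0.22453354.
SE(ȳ) = √(0.22453354) = 0.4738.

0.4738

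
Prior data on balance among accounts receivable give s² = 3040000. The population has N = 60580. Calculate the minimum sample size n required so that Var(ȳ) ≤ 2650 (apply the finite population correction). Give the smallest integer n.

1126

Without fpc, n₀ = s²/D = 3040000/2650 = 1147.1698.
With fpc, (1 − n/N)·s²/n ≤ D requires n ≥ n₀/(1 + n₀/N) = 1147.1698/(1 + 1147.1698/60580) = 1125.8502.
Rounding up, n = 1126.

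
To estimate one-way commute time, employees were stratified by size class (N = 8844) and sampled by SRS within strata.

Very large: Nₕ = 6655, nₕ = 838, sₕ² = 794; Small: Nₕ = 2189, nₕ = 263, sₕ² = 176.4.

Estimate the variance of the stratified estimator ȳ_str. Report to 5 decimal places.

Var(ȳ_str) = Σₕ Wₕ²(1 − fₕ)sₕ²/nₕ with Wₕ = Nₕ/N, N = 8844.
Very large: Wₕ = 0.75248756; term = 0.75248756²·(1 − 0.12592036)·794/838 = 0.46894957.
Small: Wₕ = 0.24751244; term = 0.24751244²·(1 − 0.12014619)·176.4/263 = 0.036153255.
Sum = 0.50510283.

0.50510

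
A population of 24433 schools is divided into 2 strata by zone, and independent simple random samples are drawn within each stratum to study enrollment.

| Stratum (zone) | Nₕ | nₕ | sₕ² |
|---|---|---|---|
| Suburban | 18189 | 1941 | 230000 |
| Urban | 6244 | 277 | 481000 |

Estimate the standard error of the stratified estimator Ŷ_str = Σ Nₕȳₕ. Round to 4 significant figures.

Var(Ŷ_str) = Σₕ Nₕ²(1 − fₕ)sₕ²/nₕ.
Suburban: 18189²·(1 − 1941/18189)·230000/1941 = 3.5019588 × 10^10.
Urban: 6244²·(1 − 277/6244)·481000/277 = 6.4697014 × 10^10.
Sum = 9.9716602 × 10^10.
SE = √(9.9716602 × 10^10) = 315800.

315800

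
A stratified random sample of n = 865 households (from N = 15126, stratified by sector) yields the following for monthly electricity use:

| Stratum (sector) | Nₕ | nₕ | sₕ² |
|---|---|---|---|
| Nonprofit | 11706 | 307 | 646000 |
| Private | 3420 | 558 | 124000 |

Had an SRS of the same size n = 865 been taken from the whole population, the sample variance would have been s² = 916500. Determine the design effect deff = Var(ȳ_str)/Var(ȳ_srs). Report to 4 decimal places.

1.2380

Var(ȳ_str) = Σ Wₕ²(1−fₕ)sₕ²/nₕ with Wₕ = Nₕ/15126:
  Nonprofit: (11706/15126)²·(1−307/11706)·646000/307 = 1227.2166
  Private: (3420/15126)²·(1−558/3420)·124000/558 = 9.5068147
  → Var(ȳ_str) = 1236.7234.
Var(ȳ_srs) = (1 − 865/15126)·916500/865 = 998.94654.
deff = 1236.7234 / 998.94654 = 1.2380.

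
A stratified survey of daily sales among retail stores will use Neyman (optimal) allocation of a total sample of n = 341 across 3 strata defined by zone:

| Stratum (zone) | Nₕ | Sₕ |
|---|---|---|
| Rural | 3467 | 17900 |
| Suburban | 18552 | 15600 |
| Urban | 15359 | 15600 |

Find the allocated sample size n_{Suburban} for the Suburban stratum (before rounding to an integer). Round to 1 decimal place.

167.0

Neyman allocation: nₕ = n·NₕSₕ / Σⱼ NⱼSⱼ.
Σ NⱼSⱼ = 3467·17900 + 18552·15600 + 15359·15600 = 5.910709 × 10^8.
n_{Suburban} = 341·18552·15600 / (5.910709 × 10^8) = 167.0.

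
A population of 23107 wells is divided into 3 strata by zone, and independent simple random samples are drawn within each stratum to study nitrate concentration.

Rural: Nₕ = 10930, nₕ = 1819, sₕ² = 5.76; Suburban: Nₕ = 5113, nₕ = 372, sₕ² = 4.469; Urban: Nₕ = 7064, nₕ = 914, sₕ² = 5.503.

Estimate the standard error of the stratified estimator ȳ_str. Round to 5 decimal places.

Var(ȳ_str) = Σₕ Wₕ²(1 − fₕ)sₕ²/nₕ with Wₕ = Nₕ/N, N = 23107.
Rural: Wₕ = 0.47301683; term = 0.47301683²·(1 − 0.16642269)·5.76/1819 = 5.9059377 × 10^-4.
Suburban: Wₕ = 0.22127494; term = 0.22127494²·(1 − 0.07275572)·4.469/372 = 5.4541369 × 10^-4.
Urban: Wₕ = 0.30570823; term = 0.30570823²·(1 − 0.12938845)·5.503/914 = 4.8988258 × 10^-4.
Sum = 0.00162589.
SE = √(0.00162589) = 0.04032.

0.04032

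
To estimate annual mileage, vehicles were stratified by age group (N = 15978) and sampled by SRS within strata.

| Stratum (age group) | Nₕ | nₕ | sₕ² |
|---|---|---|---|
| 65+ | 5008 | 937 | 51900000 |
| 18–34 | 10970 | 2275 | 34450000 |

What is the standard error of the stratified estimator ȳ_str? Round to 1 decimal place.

100.4

Var(ȳ_str) = Σₕ Wₕ²(1 − fₕ)sₕ²/nₕ with Wₕ = Nₕ/N, N = 15978.
65+: Wₕ = 0.31343097; term = 0.31343097²·(1 − 0.18710064)·51900000/937 = 4423.32.
18–34: Wₕ = 0.68656903; term = 0.68656903²·(1 − 0.20738377)·34450000/2275 = 5657.6908.
Sum = 10081.011.
SE = √(10081.011) = 100.4.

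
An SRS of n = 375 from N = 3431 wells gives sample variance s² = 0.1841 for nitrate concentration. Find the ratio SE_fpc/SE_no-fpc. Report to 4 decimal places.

0.9438

f = n/N = 375/3431 = 0.10929758.
SE_no-fpc = √(s²/n) = 0.022157015; SE_fpc = √((1−f)s²/n) = 0.020911134.
Ratio = √(1−f) = 0.94377032.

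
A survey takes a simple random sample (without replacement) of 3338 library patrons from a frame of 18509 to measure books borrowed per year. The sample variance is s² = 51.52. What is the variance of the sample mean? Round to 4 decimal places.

0.0127

Under SRS without replacement, Var(ȳ) = (1 − f)·s²/n with f = n/N = 3338/18509 = 0.18034470.
Var(ȳ) = (1 − 0.18034470)·51.52/3338 = 0.81965530·0.015434392 = 0.012650881.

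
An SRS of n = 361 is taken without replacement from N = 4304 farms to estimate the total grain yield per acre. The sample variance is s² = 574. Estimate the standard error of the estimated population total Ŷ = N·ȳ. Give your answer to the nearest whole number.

Var(Ŷ) = N²·Var(ȳ) = N²·(1 − n/N)·s²/n.
f = 361/4304 = 0.08387546; Var(ȳ) = 0.91612454·574/361 = 1.4566634.
Var(Ŷ) = 4304² · 1.4566634 = 2.6983839 × 10^7.
SE(Ŷ) = √(2.6983839 × 10^7) = 5195.

5195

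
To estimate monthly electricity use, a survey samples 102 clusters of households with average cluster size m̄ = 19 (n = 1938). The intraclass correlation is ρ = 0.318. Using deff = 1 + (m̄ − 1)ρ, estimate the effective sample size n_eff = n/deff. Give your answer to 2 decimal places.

288.22

deff = 1 + (19 − 1)·0.318 = 1 + 5.724 = 6.724.
n_eff = 1938 / 6.724 = 288.22.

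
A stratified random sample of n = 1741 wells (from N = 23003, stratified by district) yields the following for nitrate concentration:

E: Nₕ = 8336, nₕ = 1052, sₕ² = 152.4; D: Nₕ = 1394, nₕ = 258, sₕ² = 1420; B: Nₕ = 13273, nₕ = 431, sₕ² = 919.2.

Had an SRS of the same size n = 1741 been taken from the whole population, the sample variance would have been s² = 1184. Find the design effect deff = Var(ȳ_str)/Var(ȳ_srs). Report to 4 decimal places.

1.1456

Var(ȳ_str) = Σ Wₕ²(1−fₕ)sₕ²/nₕ with Wₕ = Nₕ/23003:
  E: (8336/23003)²·(1−1052/8336)·152.4/1052 = 0.016623708
  D: (1394/23003)²·(1−258/1394)·1420/258 = 0.01647179
  B: (13273/23003)²·(1−431/13273)·919.2/431 = 0.68701394
  → Var(ȳ_str) = 0.72010944.
Var(ȳ_srs) = (1 − 1741/23003)·1184/1741 = 0.62859738.
deff = 0.72010944 / 0.62859738 = 1.1456.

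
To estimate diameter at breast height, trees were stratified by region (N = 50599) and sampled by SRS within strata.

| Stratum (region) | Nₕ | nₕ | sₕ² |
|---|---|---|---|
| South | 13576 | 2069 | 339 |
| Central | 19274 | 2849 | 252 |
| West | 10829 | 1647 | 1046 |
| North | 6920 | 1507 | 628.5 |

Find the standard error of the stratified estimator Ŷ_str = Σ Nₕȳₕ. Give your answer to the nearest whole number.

11505

Var(Ŷ_str) = Σₕ Nₕ²(1 − fₕ)sₕ²/nₕ.
South: 13576²·(1 − 2069/13576)·339/2069 = 2.5596062 × 10^7.
Central: 19274²·(1 − 2849/19274)·252/2849 = 2.800176 × 10^7.
West: 10829²·(1 − 1647/10829)·1046/1647 = 6.31486 × 10^7.
North: 6920²·(1 − 1507/6920)·628.5/1507 = 1.5621983 × 10^7.
Sum = 1.3236841 × 10^8.
SE = √(1.3236841 × 10^8) = 11505.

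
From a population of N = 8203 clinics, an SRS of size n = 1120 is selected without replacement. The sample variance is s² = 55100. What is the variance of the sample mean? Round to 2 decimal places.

42.48

Under SRS without replacement, Var(ȳ) = (1 − f)·s²/n with f = n/N = 1120/8203 = 0.13653541.
Var(ȳ) = (1 − 0.13653541)·55100/1120 = 0.86346459·49.196429 = 42.479374.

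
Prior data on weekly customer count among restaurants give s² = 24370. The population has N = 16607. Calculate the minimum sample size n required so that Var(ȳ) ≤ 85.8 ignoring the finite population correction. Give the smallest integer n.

285

Without fpc, n₀ = s²/D = 24370/85.8 = 284.0326.
Rounding up, n = 285.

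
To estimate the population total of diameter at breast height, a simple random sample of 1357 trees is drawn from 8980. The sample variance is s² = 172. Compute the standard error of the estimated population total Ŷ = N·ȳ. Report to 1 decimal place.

2945.6

Var(Ŷ) = N²·Var(ȳ) = N²·(1 − n/N)·s²/n.
f = 1357/8980 = 0.15111359; Var(ȳ) = 0.84888641·172/1357 = 0.10759651.
Var(Ŷ) = 8980² · 0.10759651 = 8.6766256 × 10^6.
SE(Ŷ) = √(8.6766256 × 10^6) = 2945.6.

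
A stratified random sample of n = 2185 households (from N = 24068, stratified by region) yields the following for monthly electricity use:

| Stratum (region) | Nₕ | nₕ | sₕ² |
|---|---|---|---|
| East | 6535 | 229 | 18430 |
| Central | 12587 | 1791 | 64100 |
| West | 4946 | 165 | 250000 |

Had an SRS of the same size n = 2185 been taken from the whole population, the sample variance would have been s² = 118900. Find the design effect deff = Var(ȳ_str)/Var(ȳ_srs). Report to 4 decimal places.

Var(ȳ_str) = Σ Wₕ²(1−fₕ)sₕ²/nₕ with Wₕ = Nₕ/24068:
  East: (6535/24068)²·(1−229/6535)·18430/229 = 5.7254471
  Central: (12587/24068)²·(1−1791/12587)·64100/1791 = 8.3959056
  West: (4946/24068)²·(1−165/4946)·250000/165 = 61.851312
  → Var(ȳ_str) = 75.972665.
Var(ȳ_srs) = (1 − 2185/24068)·118900/2185 = 49.476306.
deff = 75.972665 / 49.476306 = 1.5355.

1.5355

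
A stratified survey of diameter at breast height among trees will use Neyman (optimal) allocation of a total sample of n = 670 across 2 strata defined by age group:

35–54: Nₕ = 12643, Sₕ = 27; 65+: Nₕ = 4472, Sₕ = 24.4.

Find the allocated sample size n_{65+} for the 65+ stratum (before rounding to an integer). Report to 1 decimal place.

162.3

Neyman allocation: nₕ = n·NₕSₕ / Σⱼ NⱼSⱼ.
Σ NⱼSⱼ = 12643·27 + 4472·24.4 = 450477.8.
n_{65+} = 670·4472·24.4 / 450477.8 = 162.3.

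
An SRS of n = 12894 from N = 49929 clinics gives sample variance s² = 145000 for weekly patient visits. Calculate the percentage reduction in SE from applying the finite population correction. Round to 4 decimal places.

13.8749

f = n/N = 12894/49929 = 0.25824671.
SE_no-fpc = √(s²/n) = 3.3534371; SE_fpc = √((1−f)s²/n) = 2.8881511.
Ratio = √(1−f) = 0.86125100. Reduction = 100·(1 − 0.86125100) = 13.8749%.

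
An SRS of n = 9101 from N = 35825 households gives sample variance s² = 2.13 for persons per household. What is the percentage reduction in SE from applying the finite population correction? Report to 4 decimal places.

f = n/N = 9101/35825 = 0.25404047.
SE_no-fpc = √(s²/n) = 0.015298373; SE_fpc = √((1−f)s²/n) = 0.013213044.
Ratio = √(1−f) = 0.86368948. Reduction = 100·(1 − 0.86368948) = 13.6311%.

13.6311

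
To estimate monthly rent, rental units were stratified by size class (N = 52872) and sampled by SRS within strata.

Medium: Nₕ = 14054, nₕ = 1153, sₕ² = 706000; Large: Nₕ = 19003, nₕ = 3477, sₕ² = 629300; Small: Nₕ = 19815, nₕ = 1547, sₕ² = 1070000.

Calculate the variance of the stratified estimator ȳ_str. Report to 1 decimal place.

148.4

Var(ȳ_str) = Σₕ Wₕ²(1 − fₕ)sₕ²/nₕ with Wₕ = Nₕ/N, N = 52872.
Medium: Wₕ = 0.26581177; term = 0.26581177²·(1 − 0.08204070)·706000/1153 = 39.71433.
Large: Wₕ = 0.35941519; term = 0.35941519²·(1 − 0.18297111)·629300/3477 = 19.102197.
Small: Wₕ = 0.37477304; term = 0.37477304²·(1 − 0.07807217)·1070000/1547 = 89.562677.
Sum = 148.3792.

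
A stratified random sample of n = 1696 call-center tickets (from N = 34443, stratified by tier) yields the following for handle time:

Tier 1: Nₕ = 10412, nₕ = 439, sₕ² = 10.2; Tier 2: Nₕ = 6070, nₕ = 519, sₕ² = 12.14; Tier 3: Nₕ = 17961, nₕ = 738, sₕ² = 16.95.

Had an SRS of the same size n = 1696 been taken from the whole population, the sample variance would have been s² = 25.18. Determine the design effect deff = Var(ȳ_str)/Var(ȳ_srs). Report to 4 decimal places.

Var(ȳ_str) = Σ Wₕ²(1−fₕ)sₕ²/nₕ with Wₕ = Nₕ/34443:
  Tier 1: (10412/34443)²·(1−439/10412)·10.2/439 = 0.0020337318
  Tier 2: (6070/34443)²·(1−519/6070)·12.14/519 = 6.6436891 × 10^-4
  Tier 3: (17961/34443)²·(1−738/17961)·16.95/738 = 0.0059889503
  → Var(ȳ_str) = 0.008687051.
Var(ȳ_srs) = (1 − 1696/34443)·25.18/1696 = 0.014115635.
deff = 0.008687051 / 0.014115635 = 0.6154.

0.6154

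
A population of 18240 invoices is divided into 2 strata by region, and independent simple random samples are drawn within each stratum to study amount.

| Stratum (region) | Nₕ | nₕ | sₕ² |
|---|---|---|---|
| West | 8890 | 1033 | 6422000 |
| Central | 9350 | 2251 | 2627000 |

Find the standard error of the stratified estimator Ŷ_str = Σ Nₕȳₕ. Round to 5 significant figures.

715330

Var(Ŷ_str) = Σₕ Nₕ²(1 − fₕ)sₕ²/nₕ.
West: 8890²·(1 − 1033/8890)·6422000/1033 = 4.3423867 × 10^11.
Central: 9350²·(1 − 2251/9350)·2627000/2251 = 7.7462831 × 10^10.
Sum = 5.117015 × 10^11.
SE = √(5.117015 × 10^11) = 715330.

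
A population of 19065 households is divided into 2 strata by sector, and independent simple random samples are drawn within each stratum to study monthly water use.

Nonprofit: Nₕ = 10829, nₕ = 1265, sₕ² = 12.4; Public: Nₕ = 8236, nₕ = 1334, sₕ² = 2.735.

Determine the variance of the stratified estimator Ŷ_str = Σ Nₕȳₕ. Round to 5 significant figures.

Var(Ŷ_str) = Σₕ Nₕ²(1 − fₕ)sₕ²/nₕ.
Nonprofit: 10829²·(1 − 1265/10829)·12.4/1265 = 1.0152175 × 10^6.
Public: 8236²·(1 − 1334/8236)·2.735/1334 = 116544.77.
Sum = 1.1317623 × 10^6.

1.1318 × 10^6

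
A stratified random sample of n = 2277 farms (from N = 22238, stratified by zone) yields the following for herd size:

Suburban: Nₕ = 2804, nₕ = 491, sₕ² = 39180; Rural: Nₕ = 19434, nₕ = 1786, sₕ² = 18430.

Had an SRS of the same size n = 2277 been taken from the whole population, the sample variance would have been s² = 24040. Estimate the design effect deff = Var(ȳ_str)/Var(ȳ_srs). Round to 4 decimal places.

Var(ȳ_str) = Σ Wₕ²(1−fₕ)sₕ²/nₕ with Wₕ = Nₕ/22238:
  Suburban: (2804/22238)²·(1−491/2804)·39180/491 = 1.0465142
  Rural: (19434/22238)²·(1−1786/19434)·18430/1786 = 7.1566557
  → Var(ȳ_str) = 8.2031699.
Var(ȳ_srs) = (1 − 2277/22238)·24040/2277 = 9.476719.
deff = 8.2031699 / 9.476719 = 0.8656.

0.8656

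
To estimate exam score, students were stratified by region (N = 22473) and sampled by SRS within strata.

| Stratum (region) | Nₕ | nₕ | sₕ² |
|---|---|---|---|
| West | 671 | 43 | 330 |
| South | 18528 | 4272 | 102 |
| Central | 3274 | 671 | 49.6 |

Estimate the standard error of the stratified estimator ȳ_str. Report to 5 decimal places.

Var(ȳ_str) = Σₕ Wₕ²(1 − fₕ)sₕ²/nₕ with Wₕ = Nₕ/N, N = 22473.
West: Wₕ = 0.02985805; term = 0.02985805²·(1 − 0.06408346)·330/43 = 0.006403325.
South: Wₕ = 0.82445601; term = 0.82445601²·(1 − 0.23056995)·102/4272 = 0.01248743.
Central: Wₕ = 0.14568593; term = 0.14568593²·(1 − 0.20494808)·49.6/671 = 0.0012473545.
Sum = 0.02013811.
SE = √(0.02013811) = 0.14191.

0.14191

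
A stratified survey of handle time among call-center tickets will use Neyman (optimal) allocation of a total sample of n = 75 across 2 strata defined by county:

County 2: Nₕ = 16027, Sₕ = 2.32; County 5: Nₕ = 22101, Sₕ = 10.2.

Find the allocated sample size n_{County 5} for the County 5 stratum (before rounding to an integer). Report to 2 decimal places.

Neyman allocation: nₕ = n·NₕSₕ / Σⱼ NⱼSⱼ.
Σ NⱼSⱼ = 16027·2.32 + 22101·10.2 = 262612.84.
n_{County 5} = 75·22101·10.2 / 262612.84 = 64.38.

64.38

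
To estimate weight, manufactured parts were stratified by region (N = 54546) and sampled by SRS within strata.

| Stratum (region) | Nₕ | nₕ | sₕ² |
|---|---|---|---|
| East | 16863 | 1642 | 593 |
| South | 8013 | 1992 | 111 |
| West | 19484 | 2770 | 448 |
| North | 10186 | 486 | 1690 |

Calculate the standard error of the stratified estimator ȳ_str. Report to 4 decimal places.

Var(ȳ_str) = Σₕ Wₕ²(1 − fₕ)sₕ²/nₕ with Wₕ = Nₕ/N, N = 54546.
East: Wₕ = 0.30915191; term = 0.30915191²·(1 − 0.09737295)·593/1642 = 0.03115543.
South: Wₕ = 0.14690353; term = 0.14690353²·(1 − 0.24859603)·111/1992 = 9.0359038 × 10^-4.
West: Wₕ = 0.35720309; term = 0.35720309²·(1 − 0.14216793)·448/2770 = 0.017702351.
North: Wₕ = 0.18674147; term = 0.18674147²·(1 − 0.04771255)·1690/486 = 0.11547821.
Sum = 0.16523958.
SE = √(0.16523958) = 0.4065.

0.4065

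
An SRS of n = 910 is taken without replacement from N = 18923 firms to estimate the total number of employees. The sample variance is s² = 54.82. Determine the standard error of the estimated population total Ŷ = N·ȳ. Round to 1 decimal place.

Var(Ŷ) = N²·Var(ȳ) = N²·(1 − n/N)·s²/n.
f = 910/18923 = 0.04808963; Var(ȳ) = 0.95191037·54.82/910 = 0.057344755.
Var(Ŷ) = 18923² · 0.057344755 = 2.0534006 × 10^7.
SE(Ŷ) = √(2.0534006 × 10^7) = 4531.4.

4531.4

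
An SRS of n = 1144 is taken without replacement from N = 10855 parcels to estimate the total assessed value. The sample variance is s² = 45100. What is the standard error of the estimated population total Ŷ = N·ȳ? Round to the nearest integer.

64465

Var(Ŷ) = N²·Var(ȳ) = N²·(1 − n/N)·s²/n.
f = 1144/10855 = 0.10538922; Var(ȳ) = 0.89461078·45100/1144 = 35.26831.
Var(Ŷ) = 10855² · 35.26831 = 4.1557011 × 10^9.
SE(Ŷ) = √(4.1557011 × 10^9) = 64465.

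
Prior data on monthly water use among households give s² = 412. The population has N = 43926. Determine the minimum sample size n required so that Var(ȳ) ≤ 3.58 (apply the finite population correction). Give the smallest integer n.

Without fpc, n₀ = s²/D = 412/3.58 = 115.0838.
With fpc, (1 − n/N)·s²/n ≤ D requires n ≥ n₀/(1 + n₀/N) = 115.0838/(1 + 115.0838/43926) = 114.7831.
Rounding up, n = 115.

115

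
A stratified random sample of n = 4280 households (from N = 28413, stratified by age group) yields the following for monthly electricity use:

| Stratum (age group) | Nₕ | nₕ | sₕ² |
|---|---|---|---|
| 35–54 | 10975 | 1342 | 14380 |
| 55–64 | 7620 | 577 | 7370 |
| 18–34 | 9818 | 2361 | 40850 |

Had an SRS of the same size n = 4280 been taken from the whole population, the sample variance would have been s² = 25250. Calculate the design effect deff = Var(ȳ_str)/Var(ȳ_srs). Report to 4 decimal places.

Var(ȳ_str) = Σ Wₕ²(1−fₕ)sₕ²/nₕ with Wₕ = Nₕ/28413:
  35–54: (10975/28413)²·(1−1342/10975)·14380/1342 = 1.4032604
  55–64: (7620/28413)²·(1−577/7620)·7370/577 = 0.84912211
  18–34: (9818/28413)²·(1−2361/9818)·40850/2361 = 1.5690944
  → Var(ȳ_str) = 3.8214769.
Var(ȳ_srs) = (1 − 4280/28413)·25250/4280 = 5.010855.
deff = 3.8214769 / 5.010855 = 0.7626.

0.7626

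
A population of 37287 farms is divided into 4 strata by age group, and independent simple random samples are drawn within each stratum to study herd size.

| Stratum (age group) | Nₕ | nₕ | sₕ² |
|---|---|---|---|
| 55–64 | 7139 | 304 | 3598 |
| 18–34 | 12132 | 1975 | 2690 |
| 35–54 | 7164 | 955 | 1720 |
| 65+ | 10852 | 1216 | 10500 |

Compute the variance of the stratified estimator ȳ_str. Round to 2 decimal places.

Var(ȳ_str) = Σₕ Wₕ²(1 − fₕ)sₕ²/nₕ with Wₕ = Nₕ/N, N = 37287.
55–64: Wₕ = 0.19146083; term = 0.19146083²·(1 − 0.04258299)·3598/304 = 0.41538288.
18–34: Wₕ = 0.32536809; term = 0.32536809²·(1 − 0.16279261)·2690/1975 = 0.12071692.
35–54: Wₕ = 0.19213131; term = 0.19213131²·(1 − 0.13330542)·1720/955 = 0.05762188.
65+: Wₕ = 0.29103977; term = 0.29103977²·(1 − 0.11205308)·10500/1216 = 0.64945253.
Sum = 1.2431742.

1.24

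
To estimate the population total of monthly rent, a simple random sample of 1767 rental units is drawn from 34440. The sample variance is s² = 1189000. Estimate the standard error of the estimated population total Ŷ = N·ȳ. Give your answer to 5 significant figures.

870160

Var(Ŷ) = N²·Var(ȳ) = N²·(1 − n/N)·s²/n.
f = 1767/34440 = 0.05130662; Var(ȳ) = 0.94869338·1189000/1767 = 638.3681.
Var(Ŷ) = 34440² · 638.3681 = 7.5717709 × 10^11.
SE(Ŷ) = √(7.5717709 × 10^11) = 870160.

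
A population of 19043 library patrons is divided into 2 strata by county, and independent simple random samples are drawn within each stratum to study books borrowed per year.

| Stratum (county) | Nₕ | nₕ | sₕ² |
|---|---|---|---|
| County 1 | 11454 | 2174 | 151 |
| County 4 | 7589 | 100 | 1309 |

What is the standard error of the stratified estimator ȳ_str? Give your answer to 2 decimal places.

1.44

Var(ȳ_str) = Σₕ Wₕ²(1 − fₕ)sₕ²/nₕ with Wₕ = Nₕ/N, N = 19043.
County 1: Wₕ = 0.60148086; term = 0.60148086²·(1 − 0.18980269)·151/2174 = 0.020358784.
County 4: Wₕ = 0.39851914; term = 0.39851914²·(1 − 0.01317697)·1309/100 = 2.0515273.
Sum = 2.0718861.
SE = √(2.0718861) = 1.44.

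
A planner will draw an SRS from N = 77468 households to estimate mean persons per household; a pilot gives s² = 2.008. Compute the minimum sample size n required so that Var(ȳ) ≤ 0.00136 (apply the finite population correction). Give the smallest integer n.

1449

Without fpc, n₀ = s²/D = 2.008/0.00136 = 1476.4706.
With fpc, (1 − n/N)·s²/n ≤ D requires n ≥ n₀/(1 + n₀/N) = 1476.4706/(1 + 1476.4706/77468) = 1448.8567.
Rounding up, n = 1449.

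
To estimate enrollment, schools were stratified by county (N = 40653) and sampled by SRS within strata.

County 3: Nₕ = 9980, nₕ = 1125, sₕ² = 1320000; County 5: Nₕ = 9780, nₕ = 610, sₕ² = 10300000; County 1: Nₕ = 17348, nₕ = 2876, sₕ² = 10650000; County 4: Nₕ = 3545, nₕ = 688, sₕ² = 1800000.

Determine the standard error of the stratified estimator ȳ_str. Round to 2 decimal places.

39.47

Var(ȳ_str) = Σₕ Wₕ²(1 − fₕ)sₕ²/nₕ with Wₕ = Nₕ/N, N = 40653.
County 3: Wₕ = 0.24549234; term = 0.24549234²·(1 − 0.11272545)·1320000/1125 = 62.74156.
County 5: Wₕ = 0.24057265; term = 0.24057265²·(1 − 0.06237219)·10300000/610 = 916.28458.
County 1: Wₕ = 0.42673357; term = 0.42673357²·(1 − 0.16578280)·10650000/2876 = 562.54011.
County 4: Wₕ = 0.08720144; term = 0.08720144²·(1 − 0.19407616)·1800000/688 = 16.03339.
Sum = 1557.5996.
SE = √(1557.5996) = 39.47.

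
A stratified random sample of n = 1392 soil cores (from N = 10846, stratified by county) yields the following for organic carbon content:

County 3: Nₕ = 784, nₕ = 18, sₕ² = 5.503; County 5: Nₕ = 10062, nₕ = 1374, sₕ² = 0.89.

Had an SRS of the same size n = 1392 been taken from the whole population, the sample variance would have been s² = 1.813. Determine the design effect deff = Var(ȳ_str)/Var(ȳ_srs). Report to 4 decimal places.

Var(ȳ_str) = Σ Wₕ²(1−fₕ)sₕ²/nₕ with Wₕ = Nₕ/10846:
  County 3: (784/10846)²·(1−18/784)·5.503/18 = 0.0015607475
  County 5: (10062/10846)²·(1−1374/10062)·0.89/1374 = 4.8135801 × 10^-4
  → Var(ȳ_str) = 0.0020421055.
Var(ȳ_srs) = (1 − 1392/10846)·1.813/1392 = 0.0011352841.
deff = 0.0020421055 / 0.0011352841 = 1.7988.

1.7988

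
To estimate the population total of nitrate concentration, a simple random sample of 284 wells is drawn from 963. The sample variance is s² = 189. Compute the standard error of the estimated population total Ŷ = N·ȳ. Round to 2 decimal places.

Var(Ŷ) = N²·Var(ȳ) = N²·(1 − n/N)·s²/n.
f = 284/963 = 0.29491173; Var(ȳ) = 0.70508827·189/284 = 0.46923128.
Var(Ŷ) = 963² · 0.46923128 = 435150.54.
SE(Ŷ) = √(435150.54) = 659.66.

659.66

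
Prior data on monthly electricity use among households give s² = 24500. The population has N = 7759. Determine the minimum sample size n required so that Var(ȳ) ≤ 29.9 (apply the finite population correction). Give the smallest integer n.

Without fpc, n₀ = s²/D = 24500/29.9 = 819.3980.
With fpc, (1 − n/N)·s²/n ≤ D requires n ≥ n₀/(1 + n₀/N) = 819.3980/(1 + 819.3980/7759) = 741.1301.
Rounding up, n = 742.

742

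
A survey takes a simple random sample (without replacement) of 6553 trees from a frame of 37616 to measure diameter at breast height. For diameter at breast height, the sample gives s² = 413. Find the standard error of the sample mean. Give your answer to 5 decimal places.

Under SRS without replacement, Var(ȳ) = (1 − f)·s²/n with f = n/N = 6553/37616 = 0.17420778.
Var(ȳ) = (1 − 0.17420778)·413/6553 = 0.82579222·0.063024569 = 0.052045198.
SE(ȳ) = √(0.052045198) = 0.22813.

0.22813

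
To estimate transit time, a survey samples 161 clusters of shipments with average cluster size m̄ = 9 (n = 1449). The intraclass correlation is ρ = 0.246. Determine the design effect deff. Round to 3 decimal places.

2.968

deff = 1 + (9 − 1)·0.246 = 1 + 1.968 = 2.968.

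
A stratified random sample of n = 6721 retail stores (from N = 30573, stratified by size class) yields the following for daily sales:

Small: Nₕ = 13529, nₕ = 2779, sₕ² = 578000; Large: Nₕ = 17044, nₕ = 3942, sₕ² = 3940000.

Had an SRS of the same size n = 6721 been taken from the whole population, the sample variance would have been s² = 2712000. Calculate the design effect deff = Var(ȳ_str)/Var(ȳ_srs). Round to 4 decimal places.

0.8613

Var(ȳ_str) = Σ Wₕ²(1−fₕ)sₕ²/nₕ with Wₕ = Nₕ/30573:
  Small: (13529/30573)²·(1−2779/13529)·578000/2779 = 32.362148
  Large: (17044/30573)²·(1−3942/17044)·3940000/3942 = 238.78806
  → Var(ȳ_str) = 271.15021.
Var(ȳ_srs) = (1 − 6721/30573)·2712000/6721 = 314.80566.
deff = 271.15021 / 314.80566 = 0.8613.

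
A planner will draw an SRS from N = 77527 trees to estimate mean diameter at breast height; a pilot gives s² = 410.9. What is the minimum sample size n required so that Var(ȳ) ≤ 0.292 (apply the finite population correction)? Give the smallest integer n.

1383

Without fpc, n₀ = s²/D = 410.9/0.292 = 1407.1918.
With fpc, (1 − n/N)·s²/n ≤ D requires n ≥ n₀/(1 + n₀/N) = 1407.1918/(1 + 1407.1918/77527) = 1382.1052.
Rounding up, n = 1383.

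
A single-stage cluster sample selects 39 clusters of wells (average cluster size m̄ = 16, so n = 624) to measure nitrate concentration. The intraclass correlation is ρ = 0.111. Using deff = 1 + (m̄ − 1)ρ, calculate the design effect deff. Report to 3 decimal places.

deff = 1 + (16 − 1)·0.111 = 1 + 1.665 = 2.665.

2.665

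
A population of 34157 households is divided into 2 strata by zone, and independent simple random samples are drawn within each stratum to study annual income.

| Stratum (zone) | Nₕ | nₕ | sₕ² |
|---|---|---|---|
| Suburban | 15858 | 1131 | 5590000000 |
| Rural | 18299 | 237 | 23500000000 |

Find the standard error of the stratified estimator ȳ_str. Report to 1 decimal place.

Var(ȳ_str) = Σₕ Wₕ²(1 − fₕ)sₕ²/nₕ with Wₕ = Nₕ/N, N = 34157.
Suburban: Wₕ = 0.46426794; term = 0.46426794²·(1 − 0.07132047)·5590000000/1131 = 989355.71.
Rural: Wₕ = 0.53573206; term = 0.53573206²·(1 − 0.01295153)·23500000000/237 = 2.8090099 × 10^7.
Sum = 2.9079455 × 10^7.
SE = √(2.9079455 × 10^7) = 5392.5.

5392.5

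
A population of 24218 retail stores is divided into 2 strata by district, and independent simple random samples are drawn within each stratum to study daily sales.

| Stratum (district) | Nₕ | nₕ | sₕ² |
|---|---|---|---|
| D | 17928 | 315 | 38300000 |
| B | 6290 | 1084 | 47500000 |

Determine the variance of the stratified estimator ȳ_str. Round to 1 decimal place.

67906.6

Var(ȳ_str) = Σₕ Wₕ²(1 − fₕ)sₕ²/nₕ with Wₕ = Nₕ/N, N = 24218.
D: Wₕ = 0.74027583; term = 0.74027583²·(1 − 0.01757028)·38300000/315 = 65460.128.
B: Wₕ = 0.25972417; term = 0.25972417²·(1 − 0.17233704)·47500000/1084 = 2446.4852.
Sum = 67906.613.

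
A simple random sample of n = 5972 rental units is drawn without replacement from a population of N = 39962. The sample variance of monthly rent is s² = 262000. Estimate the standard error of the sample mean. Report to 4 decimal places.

6.1086

Under SRS without replacement, Var(ȳ) = (1 − f)·s²/n with f = n/N = 5972/39962 = 0.14944197.
Var(ȳ) = (1 − 0.14944197)·262000/5972 = 0.85055803·43.8714 = 37.315171.
SE(ȳ) = √(37.315171) = 6.1086.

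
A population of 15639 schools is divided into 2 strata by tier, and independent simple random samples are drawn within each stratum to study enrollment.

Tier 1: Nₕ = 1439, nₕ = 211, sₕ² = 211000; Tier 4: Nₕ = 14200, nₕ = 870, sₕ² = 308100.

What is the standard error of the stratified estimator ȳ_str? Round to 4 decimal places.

16.7721

Var(ȳ_str) = Σₕ Wₕ²(1 − fₕ)sₕ²/nₕ with Wₕ = Nₕ/N, N = 15639.
Tier 1: Wₕ = 0.09201356; term = 0.09201356²·(1 − 0.14662960)·211000/211 = 7.2250557.
Tier 4: Wₕ = 0.90798644; term = 0.90798644²·(1 − 0.06126761)·308100/870 = 274.07725.
Sum = 281.30231.
SE = √(281.30231) = 16.7721.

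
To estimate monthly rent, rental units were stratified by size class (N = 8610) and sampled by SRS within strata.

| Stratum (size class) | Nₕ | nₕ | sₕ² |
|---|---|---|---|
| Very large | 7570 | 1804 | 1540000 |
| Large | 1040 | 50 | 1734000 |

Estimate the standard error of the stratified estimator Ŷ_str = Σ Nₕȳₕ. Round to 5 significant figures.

Var(Ŷ_str) = Σₕ Nₕ²(1 − fₕ)sₕ²/nₕ.
Very large: 7570²·(1 − 1804/7570)·1540000/1804 = 3.7261017 × 10^10.
Large: 1040²·(1 − 50/1040)·1734000/50 = 3.5706528 × 10^10.
Sum = 7.2967545 × 10^10.
SE = √(7.2967545 × 10^10) = 270130.

270130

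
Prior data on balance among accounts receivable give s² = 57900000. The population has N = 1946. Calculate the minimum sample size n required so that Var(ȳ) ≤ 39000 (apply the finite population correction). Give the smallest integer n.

Without fpc, n₀ = s²/D = 57900000/39000 = 1484.6154.
With fpc, (1 − n/N)·s²/n ≤ D requires n ≥ n₀/(1 + n₀/N) = 1484.6154/(1 + 1484.6154/1946) = 842.1409.
Rounding up, n = 843.

843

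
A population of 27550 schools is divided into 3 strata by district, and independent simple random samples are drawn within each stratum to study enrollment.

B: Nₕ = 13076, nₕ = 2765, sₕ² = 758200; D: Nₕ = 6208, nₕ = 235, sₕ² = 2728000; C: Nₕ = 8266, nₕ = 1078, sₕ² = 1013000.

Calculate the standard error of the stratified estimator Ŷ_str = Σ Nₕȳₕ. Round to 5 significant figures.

723360

Var(Ŷ_str) = Σₕ Nₕ²(1 − fₕ)sₕ²/nₕ.
B: 13076²·(1 − 2765/13076)·758200/2765 = 3.6971268 × 10^10.
D: 6208²·(1 − 235/6208)·2728000/235 = 4.3044803 × 10^11.
C: 8266²·(1 − 1078/8266)·1013000/1078 = 5.583341 × 10^10.
Sum = 5.2325271 × 10^11.
SE = √(5.2325271 × 10^11) = 723360.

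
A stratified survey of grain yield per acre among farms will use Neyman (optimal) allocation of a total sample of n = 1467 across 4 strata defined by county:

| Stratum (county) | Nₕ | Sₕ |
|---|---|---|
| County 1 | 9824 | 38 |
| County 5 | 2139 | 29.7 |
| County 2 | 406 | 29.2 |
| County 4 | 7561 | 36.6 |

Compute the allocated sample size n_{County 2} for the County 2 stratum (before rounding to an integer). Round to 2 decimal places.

23.97

Neyman allocation: nₕ = n·NₕSₕ / Σⱼ NⱼSⱼ.
Σ NⱼSⱼ = 9824·38 + 2139·29.7 + 406·29.2 + 7561·36.6 = 725428.1.
n_{County 2} = 1467·406·29.2 / 725428.1 = 23.97.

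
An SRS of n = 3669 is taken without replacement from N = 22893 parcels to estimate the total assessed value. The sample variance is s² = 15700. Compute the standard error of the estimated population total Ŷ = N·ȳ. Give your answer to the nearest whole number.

Var(Ŷ) = N²·Var(ȳ) = N²·(1 − n/N)·s²/n.
f = 3669/22893 = 0.16026733; Var(ȳ) = 0.83973267·15700/3669 = 3.593296.
Var(Ŷ) = 22893² · 3.593296 = 1.8832085 × 10^9.
SE(Ŷ) = √(1.8832085 × 10^9) = 43396.

43396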